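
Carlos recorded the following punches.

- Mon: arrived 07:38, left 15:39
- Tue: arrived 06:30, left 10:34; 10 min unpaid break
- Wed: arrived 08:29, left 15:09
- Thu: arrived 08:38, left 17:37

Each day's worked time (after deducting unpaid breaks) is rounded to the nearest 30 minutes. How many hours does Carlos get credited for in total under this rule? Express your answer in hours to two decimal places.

Mon: 07:38–15:39 = 8 h 1 min → rounds to 8 h 0 min
Tue: 06:30–10:34 = 4 h 4 min − 10 min = 3 h 54 min → rounds to 4 h 0 min
Wed: 08:29–15:09 = 6 h 40 min → rounds to 6 h 30 min
Thu: 08:38–17:37 = 8 h 59 min → rounds to 9 h 0 min
Total credited: 27 h 30 min.

27.50 hours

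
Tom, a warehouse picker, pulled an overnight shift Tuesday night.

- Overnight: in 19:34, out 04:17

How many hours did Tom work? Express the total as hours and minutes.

Overnight: 19:34 → midnight = 4 h 26 min; midnight → 04:17 = 4 h 17 min; span 8 h 43 min

8 h 43 min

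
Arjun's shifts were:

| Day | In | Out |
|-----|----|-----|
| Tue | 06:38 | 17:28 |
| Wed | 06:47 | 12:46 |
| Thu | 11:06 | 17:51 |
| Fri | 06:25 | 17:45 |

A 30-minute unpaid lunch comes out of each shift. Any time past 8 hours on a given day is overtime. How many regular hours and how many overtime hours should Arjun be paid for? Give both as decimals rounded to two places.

Regular 27.73 hours, overtime 5.17 hours

Tue: 06:38–17:28 = 10 h 50 min; less 30 min break → 10 h 20 min
Wed: 06:47–12:46 = 5 h 59 min; less 30 min break → 5 h 29 min
Thu: 11:06–17:51 = 6 h 45 min; less 30 min break → 6 h 15 min
Fri: 06:25–17:45 = 11 h 20 min; less 30 min break → 10 h 50 min
Tue reg 8 h 0 min / OT 2 h 20 min; Wed reg 5 h 29 min / OT 0 h 0 min; Thu reg 6 h 15 min / OT 0 h 0 min; Fri reg 8 h 0 min / OT 2 h 50 min.
Totals: regular 27 h 44 min, overtime 5 h 10 min.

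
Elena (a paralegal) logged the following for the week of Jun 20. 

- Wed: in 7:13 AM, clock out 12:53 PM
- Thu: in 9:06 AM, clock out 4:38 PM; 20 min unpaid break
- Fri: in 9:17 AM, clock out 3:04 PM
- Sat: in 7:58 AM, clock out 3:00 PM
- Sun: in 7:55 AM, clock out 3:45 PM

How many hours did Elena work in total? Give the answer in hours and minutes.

33 h 31 min

Wed: 7:13 AM–12:53 PM = 5 h 40 min
Thu: 9:06 AM–4:38 PM = 7 h 32 min; less 20 min break → 7 h 12 min
Fri: 9:17 AM–3:04 PM = 5 h 47 min
Sat: 7:58 AM–3:00 PM = 7 h 2 min
Sun: 7:55 AM–3:45 PM = 7 h 50 min
Total: 5 h 40 min + 7 h 12 min + 5 h 47 min + 7 h 2 min + 7 h 50 min = 33 h 31 min.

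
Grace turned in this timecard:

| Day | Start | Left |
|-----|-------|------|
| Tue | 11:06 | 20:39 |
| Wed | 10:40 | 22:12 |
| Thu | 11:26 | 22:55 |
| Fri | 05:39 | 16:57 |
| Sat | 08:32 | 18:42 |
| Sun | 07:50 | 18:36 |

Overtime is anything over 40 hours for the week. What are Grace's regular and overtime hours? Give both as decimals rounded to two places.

Tue: 11:06–20:39 = 9 h 33 min
Wed: 10:40–22:12 = 11 h 32 min
Thu: 11:26–22:55 = 11 h 29 min
Fri: 05:39–16:57 = 11 h 18 min
Sat: 08:32–18:42 = 10 h 10 min
Sun: 07:50–18:36 = 10 h 46 min
Total worked: 64 h 48 min = 64.80 h.
Threshold 40 h → overtime 24 h 48 min, regular 40 h 0 min.

Regular 40.00 hours, overtime 24.80 hours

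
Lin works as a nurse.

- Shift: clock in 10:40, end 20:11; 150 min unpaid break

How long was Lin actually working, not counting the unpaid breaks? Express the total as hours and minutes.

7 h 1 min

Shift: 10:40–20:11 = 9 h 31 min; less 150 min break → 7 h 1 min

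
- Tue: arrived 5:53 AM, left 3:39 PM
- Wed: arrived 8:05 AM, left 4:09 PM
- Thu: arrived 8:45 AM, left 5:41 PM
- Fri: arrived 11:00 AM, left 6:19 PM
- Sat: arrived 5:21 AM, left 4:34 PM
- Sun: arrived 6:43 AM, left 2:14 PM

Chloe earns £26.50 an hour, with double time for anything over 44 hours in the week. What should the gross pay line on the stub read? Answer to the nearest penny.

Tue: 5:53 AM–3:39 PM = 9 h 46 min
Wed: 8:05 AM–4:09 PM = 8 h 4 min
Thu: 8:45 AM–5:41 PM = 8 h 56 min
Fri: 11:00 AM–6:19 PM = 7 h 19 min
Sat: 5:21 AM–4:34 PM = 11 h 13 min
Sun: 6:43 AM–2:14 PM = 7 h 31 min
Total worked: 52 h 49 min = 3169 min.
Regular 44 h 0 min = 2640 min at £26.50/h; overtime 8 h 49 min = 529 min at £53.00/h.
Pay = (2640 × £26.50 + 529 × £53.00) ÷ 60 = £1633.28.

£1633.28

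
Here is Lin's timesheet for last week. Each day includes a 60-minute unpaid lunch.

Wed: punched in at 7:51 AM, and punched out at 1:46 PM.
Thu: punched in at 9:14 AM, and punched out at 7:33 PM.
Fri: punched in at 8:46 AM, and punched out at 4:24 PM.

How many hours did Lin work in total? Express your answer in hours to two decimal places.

Wed: 7:51 AM–1:46 PM = 5 h 55 min; less 60 min break → 4 h 55 min
Thu: 9:14 AM–7:33 PM = 10 h 19 min; less 60 min break → 9 h 19 min
Fri: 8:46 AM–4:24 PM = 7 h 38 min; less 60 min break → 6 h 38 min
Total: 4 h 55 min + 9 h 19 min + 6 h 38 min = 20 h 52 min.

20.87 hours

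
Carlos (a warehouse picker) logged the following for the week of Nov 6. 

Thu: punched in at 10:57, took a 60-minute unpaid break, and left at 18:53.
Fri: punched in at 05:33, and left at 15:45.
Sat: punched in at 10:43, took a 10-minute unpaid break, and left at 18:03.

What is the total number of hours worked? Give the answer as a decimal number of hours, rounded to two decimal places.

24.30 hours

Thu: 10:57–18:53 = 7 h 56 min; less 60 min break → 6 h 56 min
Fri: 05:33–15:45 = 10 h 12 min
Sat: 10:43–18:03 = 7 h 20 min; less 10 min break → 7 h 10 min
Total: 6 h 56 min + 10 h 12 min + 7 h 10 min = 24 h 18 min.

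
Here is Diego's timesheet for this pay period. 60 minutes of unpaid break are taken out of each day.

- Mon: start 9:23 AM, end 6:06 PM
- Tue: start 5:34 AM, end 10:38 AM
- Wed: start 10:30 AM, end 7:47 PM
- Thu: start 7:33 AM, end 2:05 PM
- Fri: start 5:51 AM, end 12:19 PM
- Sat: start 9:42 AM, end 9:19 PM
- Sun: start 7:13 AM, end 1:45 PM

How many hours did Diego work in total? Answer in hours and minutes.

Mon: 9:23 AM–6:06 PM = 8 h 43 min; less 60 min break → 7 h 43 min
Tue: 5:34 AM–10:38 AM = 5 h 4 min; less 60 min break → 4 h 4 min
Wed: 10:30 AM–7:47 PM = 9 h 17 min; less 60 min break → 8 h 17 min
Thu: 7:33 AM–2:05 PM = 6 h 32 min; less 60 min break → 5 h 32 min
Fri: 5:51 AM–12:19 PM = 6 h 28 min; less 60 min break → 5 h 28 min
Sat: 9:42 AM–9:19 PM = 11 h 37 min; less 60 min break → 10 h 37 min
Sun: 7:13 AM–1:45 PM = 6 h 32 min; less 60 min break → 5 h 32 min
Total: 7 h 43 min + 4 h 4 min + 8 h 17 min + 5 h 32 min + 5 h 28 min + 10 h 37 min + 5 h 32 min = 47 h 13 min.

47 h 13 min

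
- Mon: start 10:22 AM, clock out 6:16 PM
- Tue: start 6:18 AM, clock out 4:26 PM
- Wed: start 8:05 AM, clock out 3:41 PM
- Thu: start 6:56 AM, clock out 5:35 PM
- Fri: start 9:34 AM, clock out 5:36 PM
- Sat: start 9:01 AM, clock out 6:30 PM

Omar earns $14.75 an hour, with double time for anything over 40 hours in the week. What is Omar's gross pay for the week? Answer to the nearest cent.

Mon: 10:22 AM–6:16 PM = 7 h 54 min
Tue: 6:18 AM–4:26 PM = 10 h 8 min
Wed: 8:05 AM–3:41 PM = 7 h 36 min
Thu: 6:56 AM–5:35 PM = 10 h 39 min
Fri: 9:34 AM–5:36 PM = 8 h 2 min
Sat: 9:01 AM–6:30 PM = 9 h 29 min
Total worked: 53 h 48 min = 3228 min.
Regular 40 h 0 min = 2400 min at $14.75/h; overtime 13 h 48 min = 828 min at $29.50/h.
Pay = (2400 × $14.75 + 828 × $29.50) ÷ 60 = $997.10.

$997.10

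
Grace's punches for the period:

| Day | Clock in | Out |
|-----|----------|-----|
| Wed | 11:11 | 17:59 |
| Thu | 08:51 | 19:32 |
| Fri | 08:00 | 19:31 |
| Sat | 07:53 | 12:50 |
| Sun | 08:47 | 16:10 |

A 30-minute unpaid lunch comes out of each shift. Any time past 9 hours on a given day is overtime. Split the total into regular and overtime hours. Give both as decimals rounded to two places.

Regular 35.63 hours, overtime 3.20 hours

Wed: 11:11–17:59 = 6 h 48 min; less 30 min break → 6 h 18 min
Thu: 08:51–19:32 = 10 h 41 min; less 30 min break → 10 h 11 min
Fri: 08:00–19:31 = 11 h 31 min; less 30 min break → 11 h 1 min
Sat: 07:53–12:50 = 4 h 57 min; less 30 min break → 4 h 27 min
Sun: 08:47–16:10 = 7 h 23 min; less 30 min break → 6 h 53 min
Wed reg 6 h 18 min / OT 0 h 0 min; Thu reg 9 h 0 min / OT 1 h 11 min; Fri reg 9 h 0 min / OT 2 h 1 min; Sat reg 4 h 27 min / OT 0 h 0 min; Sun reg 6 h 53 min / OT 0 h 0 min.
Totals: regular 35 h 38 min, overtime 3 h 12 min.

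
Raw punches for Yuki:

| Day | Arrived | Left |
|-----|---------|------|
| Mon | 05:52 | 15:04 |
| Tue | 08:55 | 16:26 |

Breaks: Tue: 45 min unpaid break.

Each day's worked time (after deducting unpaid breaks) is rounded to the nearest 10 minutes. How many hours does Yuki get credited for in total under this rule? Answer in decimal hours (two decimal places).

Mon: 05:52–15:04 = 9 h 12 min → rounds to 9 h 10 min
Tue: 08:55–16:26 = 7 h 31 min − 45 min = 6 h 46 min → rounds to 6 h 50 min
Total credited: 16 h 0 min.

16.00 hours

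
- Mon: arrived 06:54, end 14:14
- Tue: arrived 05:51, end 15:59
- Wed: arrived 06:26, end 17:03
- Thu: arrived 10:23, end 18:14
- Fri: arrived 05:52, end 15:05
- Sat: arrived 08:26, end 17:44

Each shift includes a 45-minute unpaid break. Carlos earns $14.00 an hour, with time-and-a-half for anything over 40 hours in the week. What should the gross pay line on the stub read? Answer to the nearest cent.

Mon: 06:54–14:14 = 7 h 20 min; less 45 min break → 6 h 35 min
Tue: 05:51–15:59 = 10 h 8 min; less 45 min break → 9 h 23 min
Wed: 06:26–17:03 = 10 h 37 min; less 45 min break → 9 h 52 min
Thu: 10:23–18:14 = 7 h 51 min; less 45 min break → 7 h 6 min
Fri: 05:52–15:05 = 9 h 13 min; less 45 min break → 8 h 28 min
Sat: 08:26–17:44 = 9 h 18 min; less 45 min break → 8 h 33 min
Total worked: 49 h 57 min = 2997 min.
Regular 40 h 0 min = 2400 min at $14.00/h; overtime 9 h 57 min = 597 min at $21.00/h.
Pay = (2400 × $14.00 + 597 × $21.00) ÷ 60 = $768.95.

$768.95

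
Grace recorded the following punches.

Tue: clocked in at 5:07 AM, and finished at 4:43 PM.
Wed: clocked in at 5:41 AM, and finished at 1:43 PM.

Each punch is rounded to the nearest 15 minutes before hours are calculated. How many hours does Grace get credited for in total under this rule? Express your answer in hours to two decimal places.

Tue: in 5:07 AM→5:00 AM, out 4:43 PM→4:45 PM; 11 h 45 min
Wed: in 5:41 AM→5:45 AM, out 1:43 PM→1:45 PM; 8 h 0 min
Total credited: 19 h 45 min.

19.75 hours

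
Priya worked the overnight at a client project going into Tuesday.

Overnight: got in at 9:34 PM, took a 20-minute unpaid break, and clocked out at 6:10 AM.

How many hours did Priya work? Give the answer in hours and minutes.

Overnight: 9:34 PM → midnight = 2 h 26 min; midnight → 6:10 AM = 6 h 10 min; span 8 h 36 min; less 20 min break → 8 h 16 min

8 h 16 min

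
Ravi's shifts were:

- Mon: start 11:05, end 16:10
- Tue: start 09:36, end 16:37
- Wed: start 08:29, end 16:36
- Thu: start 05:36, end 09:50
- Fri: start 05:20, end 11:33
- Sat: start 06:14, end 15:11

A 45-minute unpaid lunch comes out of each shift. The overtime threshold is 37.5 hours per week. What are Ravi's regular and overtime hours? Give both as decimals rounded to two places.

Mon: 11:05–16:10 = 5 h 5 min; less 45 min break → 4 h 20 min
Tue: 09:36–16:37 = 7 h 1 min; less 45 min break → 6 h 16 min
Wed: 08:29–16:36 = 8 h 7 min; less 45 min break → 7 h 22 min
Thu: 05:36–09:50 = 4 h 14 min; less 45 min break → 3 h 29 min
Fri: 05:20–11:33 = 6 h 13 min; less 45 min break → 5 h 28 min
Sat: 06:14–15:11 = 8 h 57 min; less 45 min break → 8 h 12 min
Total worked: 35 h 7 min = 35.12 h.
Threshold 37.5 h → overtime 0 h 0 min, regular 35 h 7 min.

Regular 35.12 hours, overtime 0.00 hours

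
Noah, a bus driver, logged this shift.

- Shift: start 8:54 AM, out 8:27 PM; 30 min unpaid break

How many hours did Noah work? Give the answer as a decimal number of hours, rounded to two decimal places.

11.05 hours

Shift: 8:54 AM–8:27 PM = 11 h 33 min; less 30 min break → 11 h 3 min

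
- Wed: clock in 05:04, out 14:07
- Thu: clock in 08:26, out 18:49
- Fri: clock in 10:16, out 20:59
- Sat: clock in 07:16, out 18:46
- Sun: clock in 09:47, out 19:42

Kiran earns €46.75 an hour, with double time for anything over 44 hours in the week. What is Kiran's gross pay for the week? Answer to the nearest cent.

€2764.48

Wed: 05:04–14:07 = 9 h 3 min
Thu: 08:26–18:49 = 10 h 23 min
Fri: 10:16–20:59 = 10 h 43 min
Sat: 07:16–18:46 = 11 h 30 min
Sun: 09:47–19:42 = 9 h 55 min
Total worked: 51 h 34 min = 3094 min.
Regular 44 h 0 min = 2640 min at €46.75/h; overtime 7 h 34 min = 454 min at €93.50/h.
Pay = (2640 × €46.75 + 454 × €93.50) ÷ 60 = €2764.48.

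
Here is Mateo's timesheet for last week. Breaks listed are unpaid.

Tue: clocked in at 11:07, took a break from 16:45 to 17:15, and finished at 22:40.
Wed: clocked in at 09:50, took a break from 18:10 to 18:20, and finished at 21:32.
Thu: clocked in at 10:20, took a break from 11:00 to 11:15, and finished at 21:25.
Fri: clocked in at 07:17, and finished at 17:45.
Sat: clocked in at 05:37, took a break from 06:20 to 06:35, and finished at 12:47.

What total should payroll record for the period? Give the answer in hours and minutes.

50 h 48 min

Tue: 11:07–22:40 = 11 h 33 min; less 30 min break → 11 h 3 min
Wed: 09:50–21:32 = 11 h 42 min; less 10 min break → 11 h 32 min
Thu: 10:20–21:25 = 11 h 5 min; less 15 min break → 10 h 50 min
Fri: 07:17–17:45 = 10 h 28 min
Sat: 05:37–12:47 = 7 h 10 min; less 15 min break → 6 h 55 min
Total: 11 h 3 min + 11 h 32 min + 10 h 50 min + 10 h 28 min + 6 h 55 min = 50 h 48 min.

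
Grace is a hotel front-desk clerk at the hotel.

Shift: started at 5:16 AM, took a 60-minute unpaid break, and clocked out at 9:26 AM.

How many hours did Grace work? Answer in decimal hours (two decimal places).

Shift: 5:16 AM–9:26 AM = 4 h 10 min; less 60 min break → 3 h 10 min

3.17 hours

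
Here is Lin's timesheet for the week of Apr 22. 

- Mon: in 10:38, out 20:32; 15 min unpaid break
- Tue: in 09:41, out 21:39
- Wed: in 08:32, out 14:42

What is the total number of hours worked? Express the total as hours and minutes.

Mon: 10:38–20:32 = 9 h 54 min; less 15 min break → 9 h 39 min
Tue: 09:41–21:39 = 11 h 58 min
Wed: 08:32–14:42 = 6 h 10 min
Total: 9 h 39 min + 11 h 58 min + 6 h 10 min = 27 h 47 min.

27 h 47 min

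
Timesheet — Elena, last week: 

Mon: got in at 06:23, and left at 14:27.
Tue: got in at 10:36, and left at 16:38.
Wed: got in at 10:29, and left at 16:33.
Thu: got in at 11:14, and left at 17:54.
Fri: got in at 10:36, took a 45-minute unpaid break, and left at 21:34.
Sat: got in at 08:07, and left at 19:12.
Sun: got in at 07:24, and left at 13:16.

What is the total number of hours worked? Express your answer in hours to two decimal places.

54.00 hours

Mon: 06:23–14:27 = 8 h 4 min
Tue: 10:36–16:38 = 6 h 2 min
Wed: 10:29–16:33 = 6 h 4 min
Thu: 11:14–17:54 = 6 h 40 min
Fri: 10:36–21:34 = 10 h 58 min; less 45 min break → 10 h 13 min
Sat: 08:07–19:12 = 11 h 5 min
Sun: 07:24–13:16 = 5 h 52 min
Total: 8 h 4 min + 6 h 2 min + 6 h 4 min + 6 h 40 min + 10 h 13 min + 11 h 5 min + 5 h 52 min = 54 h 0 min.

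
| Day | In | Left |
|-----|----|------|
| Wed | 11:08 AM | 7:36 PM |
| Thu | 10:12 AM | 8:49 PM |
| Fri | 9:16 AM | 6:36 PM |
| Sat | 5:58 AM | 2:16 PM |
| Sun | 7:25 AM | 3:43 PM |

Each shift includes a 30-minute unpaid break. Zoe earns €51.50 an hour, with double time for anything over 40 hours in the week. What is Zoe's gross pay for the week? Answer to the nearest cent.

Wed: 11:08 AM–7:36 PM = 8 h 28 min; less 30 min break → 7 h 58 min
Thu: 10:12 AM–8:49 PM = 10 h 37 min; less 30 min break → 10 h 7 min
Fri: 9:16 AM–6:36 PM = 9 h 20 min; less 30 min break → 8 h 50 min
Sat: 5:58 AM–2:16 PM = 8 h 18 min; less 30 min break → 7 h 48 min
Sun: 7:25 AM–3:43 PM = 8 h 18 min; less 30 min break → 7 h 48 min
Total worked: 42 h 31 min = 2551 min.
Regular 40 h 0 min = 2400 min at €51.50/h; overtime 2 h 31 min = 151 min at €103.00/h.
Pay = (2400 × €51.50 + 151 × €103.00) ÷ 60 = €2319.22.

€2319.22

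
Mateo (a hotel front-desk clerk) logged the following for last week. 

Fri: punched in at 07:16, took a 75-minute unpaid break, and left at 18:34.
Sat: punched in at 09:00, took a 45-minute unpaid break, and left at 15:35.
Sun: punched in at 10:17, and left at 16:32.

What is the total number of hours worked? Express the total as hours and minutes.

22 h 8 min

Fri: 07:16–18:34 = 11 h 18 min; less 75 min break → 10 h 3 min
Sat: 09:00–15:35 = 6 h 35 min; less 45 min break → 5 h 50 min
Sun: 10:17–16:32 = 6 h 15 min
Total: 10 h 3 min + 5 h 50 min + 6 h 15 min = 22 h 8 min.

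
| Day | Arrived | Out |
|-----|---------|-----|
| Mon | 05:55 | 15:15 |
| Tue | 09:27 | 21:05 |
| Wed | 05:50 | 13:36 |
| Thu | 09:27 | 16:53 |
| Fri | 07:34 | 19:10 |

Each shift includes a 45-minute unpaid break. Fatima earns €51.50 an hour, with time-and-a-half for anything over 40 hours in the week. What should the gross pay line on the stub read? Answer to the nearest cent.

€2370.29

Mon: 05:55–15:15 = 9 h 20 min; less 45 min break → 8 h 35 min
Tue: 09:27–21:05 = 11 h 38 min; less 45 min break → 10 h 53 min
Wed: 05:50–13:36 = 7 h 46 min; less 45 min break → 7 h 1 min
Thu: 09:27–16:53 = 7 h 26 min; less 45 min break → 6 h 41 min
Fri: 07:34–19:10 = 11 h 36 min; less 45 min break → 10 h 51 min
Total worked: 44 h 1 min = 2641 min.
Regular 40 h 0 min = 2400 min at €51.50/h; overtime 4 h 1 min = 241 min at €77.25/h.
Pay = (2400 × €51.50 + 241 × €77.25) ÷ 60 = €2370.29.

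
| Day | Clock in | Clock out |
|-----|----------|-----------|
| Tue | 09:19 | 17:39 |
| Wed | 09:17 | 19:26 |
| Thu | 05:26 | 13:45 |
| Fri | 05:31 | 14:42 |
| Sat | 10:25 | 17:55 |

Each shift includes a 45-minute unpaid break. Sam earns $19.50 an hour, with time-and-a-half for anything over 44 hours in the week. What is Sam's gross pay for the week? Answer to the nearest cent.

Tue: 09:19–17:39 = 8 h 20 min; less 45 min break → 7 h 35 min
Wed: 09:17–19:26 = 10 h 9 min; less 45 min break → 9 h 24 min
Thu: 05:26–13:45 = 8 h 19 min; less 45 min break → 7 h 34 min
Fri: 05:31–14:42 = 9 h 11 min; less 45 min break → 8 h 26 min
Sat: 10:25–17:55 = 7 h 30 min; less 45 min break → 6 h 45 min
Total worked: 39 h 44 min = 2384 min.
Regular 39 h 44 min = 2384 min at $19.50/h; overtime 0 h 0 min = 0 min at $29.25/h.
Pay = (2384 × $19.50 + 0 × $29.25) ÷ 60 = $774.80.

$774.80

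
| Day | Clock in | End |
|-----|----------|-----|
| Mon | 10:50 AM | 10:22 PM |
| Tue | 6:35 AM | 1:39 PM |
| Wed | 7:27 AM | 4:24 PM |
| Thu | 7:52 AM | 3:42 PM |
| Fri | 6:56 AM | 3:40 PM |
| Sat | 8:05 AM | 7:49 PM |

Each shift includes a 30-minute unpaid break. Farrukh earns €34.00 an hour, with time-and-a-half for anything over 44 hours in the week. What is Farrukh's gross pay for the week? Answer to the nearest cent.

Mon: 10:50 AM–10:22 PM = 11 h 32 min; less 30 min break → 11 h 2 min
Tue: 6:35 AM–1:39 PM = 7 h 4 min; less 30 min break → 6 h 34 min
Wed: 7:27 AM–4:24 PM = 8 h 57 min; less 30 min break → 8 h 27 min
Thu: 7:52 AM–3:42 PM = 7 h 50 min; less 30 min break → 7 h 20 min
Fri: 6:56 AM–3:40 PM = 8 h 44 min; less 30 min break → 8 h 14 min
Sat: 8:05 AM–7:49 PM = 11 h 44 min; less 30 min break → 11 h 14 min
Total worked: 52 h 51 min = 3171 min.
Regular 44 h 0 min = 2640 min at €34.00/h; overtime 8 h 51 min = 531 min at €51.00/h.
Pay = (2640 × €34.00 + 531 × €51.00) ÷ 60 = €1947.35.

€1947.35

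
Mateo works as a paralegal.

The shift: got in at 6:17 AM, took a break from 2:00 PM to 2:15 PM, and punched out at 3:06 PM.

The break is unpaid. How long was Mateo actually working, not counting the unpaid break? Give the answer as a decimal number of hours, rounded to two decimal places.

8.57 hours

The shift: 6:17 AM–3:06 PM = 8 h 49 min; less 15 min break → 8 h 34 min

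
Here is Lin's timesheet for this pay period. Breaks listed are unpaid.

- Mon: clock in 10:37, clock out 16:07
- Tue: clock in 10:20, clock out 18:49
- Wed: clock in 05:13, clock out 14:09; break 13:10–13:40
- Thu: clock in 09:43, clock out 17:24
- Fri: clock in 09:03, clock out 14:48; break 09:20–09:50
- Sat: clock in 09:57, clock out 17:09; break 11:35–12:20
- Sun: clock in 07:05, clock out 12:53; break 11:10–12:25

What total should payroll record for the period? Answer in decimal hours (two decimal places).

46.35 hours

Mon: 10:37–16:07 = 5 h 30 min
Tue: 10:20–18:49 = 8 h 29 min
Wed: 05:13–14:09 = 8 h 56 min; less 30 min break → 8 h 26 min
Thu: 09:43–17:24 = 7 h 41 min
Fri: 09:03–14:48 = 5 h 45 min; less 30 min break → 5 h 15 min
Sat: 09:57–17:09 = 7 h 12 min; less 45 min break → 6 h 27 min
Sun: 07:05–12:53 = 5 h 48 min; less 75 min break → 4 h 33 min
Total: 5 h 30 min + 8 h 29 min + 8 h 26 min + 7 h 41 min + 5 h 15 min + 6 h 27 min + 4 h 33 min = 46 h 21 min.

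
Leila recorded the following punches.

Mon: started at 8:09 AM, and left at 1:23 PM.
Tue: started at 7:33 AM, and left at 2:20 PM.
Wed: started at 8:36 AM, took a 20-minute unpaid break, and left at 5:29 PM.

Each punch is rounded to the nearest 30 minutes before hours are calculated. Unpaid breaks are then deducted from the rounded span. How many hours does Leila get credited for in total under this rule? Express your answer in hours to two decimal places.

21.17 hours

Mon: in 8:09 AM→8:00 AM, out 1:23 PM→1:30 PM; 5 h 30 min
Tue: in 7:33 AM→7:30 AM, out 2:20 PM→2:30 PM; 7 h 0 min
Wed: in 8:36 AM→8:30 AM, out 5:29 PM→5:30 PM; 9 h 0 min − 20 min = 8 h 40 min
Total credited: 21 h 10 min.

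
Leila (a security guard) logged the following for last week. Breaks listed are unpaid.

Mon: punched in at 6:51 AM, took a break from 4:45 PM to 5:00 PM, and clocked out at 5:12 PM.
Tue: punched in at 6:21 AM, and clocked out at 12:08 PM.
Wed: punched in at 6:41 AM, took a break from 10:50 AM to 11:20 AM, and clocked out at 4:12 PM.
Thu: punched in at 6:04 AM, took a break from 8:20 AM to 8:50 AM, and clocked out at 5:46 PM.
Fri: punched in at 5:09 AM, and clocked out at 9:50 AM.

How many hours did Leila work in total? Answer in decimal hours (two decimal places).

Mon: 6:51 AM–5:12 PM = 10 h 21 min; less 15 min break → 10 h 6 min
Tue: 6:21 AM–12:08 PM = 5 h 47 min
Wed: 6:41 AM–4:12 PM = 9 h 31 min; less 30 min break → 9 h 1 min
Thu: 6:04 AM–5:46 PM = 11 h 42 min; less 30 min break → 11 h 12 min
Fri: 5:09 AM–9:50 AM = 4 h 41 min
Total: 10 h 6 min + 5 h 47 min + 9 h 1 min + 11 h 12 min + 4 h 41 min = 40 h 47 min.

40.78 hours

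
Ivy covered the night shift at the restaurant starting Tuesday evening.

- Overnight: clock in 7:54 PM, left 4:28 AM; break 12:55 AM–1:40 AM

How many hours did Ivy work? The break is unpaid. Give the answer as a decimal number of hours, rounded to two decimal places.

Overnight: 7:54 PM → midnight = 4 h 6 min; midnight → 4:28 AM = 4 h 28 min; span 8 h 34 min; less 45 min break → 7 h 49 min

7.82 hours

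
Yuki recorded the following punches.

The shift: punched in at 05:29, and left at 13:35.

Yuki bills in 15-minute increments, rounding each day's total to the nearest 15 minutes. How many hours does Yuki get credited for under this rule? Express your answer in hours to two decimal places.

8.00 hours

The shift: 05:29–13:35 = 8 h 6 min → rounds to 8 h 0 min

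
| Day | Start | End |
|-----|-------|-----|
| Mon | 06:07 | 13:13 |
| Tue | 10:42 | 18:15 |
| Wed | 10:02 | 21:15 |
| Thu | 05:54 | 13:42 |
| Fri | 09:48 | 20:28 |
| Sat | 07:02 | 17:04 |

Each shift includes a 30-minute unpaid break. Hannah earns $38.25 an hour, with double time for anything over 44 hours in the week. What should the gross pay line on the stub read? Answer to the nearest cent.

Mon: 06:07–13:13 = 7 h 6 min; less 30 min break → 6 h 36 min
Tue: 10:42–18:15 = 7 h 33 min; less 30 min break → 7 h 3 min
Wed: 10:02–21:15 = 11 h 13 min; less 30 min break → 10 h 43 min
Thu: 05:54–13:42 = 7 h 48 min; less 30 min break → 7 h 18 min
Fri: 09:48–20:28 = 10 h 40 min; less 30 min break → 10 h 10 min
Sat: 07:02–17:04 = 10 h 2 min; less 30 min break → 9 h 32 min
Total worked: 51 h 22 min = 3082 min.
Regular 44 h 0 min = 2640 min at $38.25/h; overtime 7 h 22 min = 442 min at $76.50/h.
Pay = (2640 × $38.25 + 442 × $76.50) ÷ 60 = $2246.55.

$2246.55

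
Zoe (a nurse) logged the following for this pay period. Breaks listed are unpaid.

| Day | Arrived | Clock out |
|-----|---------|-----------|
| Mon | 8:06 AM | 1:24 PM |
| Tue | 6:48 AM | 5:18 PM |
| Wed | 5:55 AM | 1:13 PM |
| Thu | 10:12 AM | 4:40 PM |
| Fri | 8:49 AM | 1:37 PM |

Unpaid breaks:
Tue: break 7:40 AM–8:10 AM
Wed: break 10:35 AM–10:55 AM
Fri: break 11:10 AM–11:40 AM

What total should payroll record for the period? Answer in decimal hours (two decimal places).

Mon: 8:06 AM–1:24 PM = 5 h 18 min
Tue: 6:48 AM–5:18 PM = 10 h 30 min; less 30 min break → 10 h 0 min
Wed: 5:55 AM–1:13 PM = 7 h 18 min; less 20 min break → 6 h 58 min
Thu: 10:12 AM–4:40 PM = 6 h 28 min
Fri: 8:49 AM–1:37 PM = 4 h 48 min; less 30 min break → 4 h 18 min
Total: 5 h 18 min + 10 h 0 min + 6 h 58 min + 6 h 28 min + 4 h 18 min = 33 h 2 min.

33.03 hours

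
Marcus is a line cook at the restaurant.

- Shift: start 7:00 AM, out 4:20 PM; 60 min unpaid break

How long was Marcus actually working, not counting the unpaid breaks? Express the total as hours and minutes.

Shift: 7:00 AM–4:20 PM = 9 h 20 min; less 60 min break → 8 h 20 min

8 h 20 min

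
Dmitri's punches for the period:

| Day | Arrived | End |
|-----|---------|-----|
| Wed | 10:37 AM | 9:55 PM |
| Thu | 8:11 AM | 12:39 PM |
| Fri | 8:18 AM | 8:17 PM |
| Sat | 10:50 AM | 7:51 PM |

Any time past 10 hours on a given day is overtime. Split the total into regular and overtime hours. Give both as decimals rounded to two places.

Regular 33.48 hours, overtime 3.28 hours

Wed: 10:37 AM–9:55 PM = 11 h 18 min
Thu: 8:11 AM–12:39 PM = 4 h 28 min
Fri: 8:18 AM–8:17 PM = 11 h 59 min
Sat: 10:50 AM–7:51 PM = 9 h 1 min
Wed reg 10 h 0 min / OT 1 h 18 min; Thu reg 4 h 28 min / OT 0 h 0 min; Fri reg 10 h 0 min / OT 1 h 59 min; Sat reg 9 h 1 min / OT 0 h 0 min.
Totals: regular 33 h 29 min, overtime 3 h 17 min.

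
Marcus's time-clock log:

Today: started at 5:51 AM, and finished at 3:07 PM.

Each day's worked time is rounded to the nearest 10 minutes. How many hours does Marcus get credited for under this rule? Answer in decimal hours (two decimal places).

9.33 hours

Today: 5:51 AM–3:07 PM = 9 h 16 min → rounds to 9 h 20 min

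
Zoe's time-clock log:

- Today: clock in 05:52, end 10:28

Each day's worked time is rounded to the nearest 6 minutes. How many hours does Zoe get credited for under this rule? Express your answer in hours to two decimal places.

Today: 05:52–10:28 = 4 h 36 min → rounds to 4 h 36 min

4.60 hours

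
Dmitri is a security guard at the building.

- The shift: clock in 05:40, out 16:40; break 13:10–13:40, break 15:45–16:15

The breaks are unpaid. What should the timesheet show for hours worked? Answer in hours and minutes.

10 h 0 min

The shift: 05:40–16:40 = 11 h 0 min; less 60 min break → 10 h 0 min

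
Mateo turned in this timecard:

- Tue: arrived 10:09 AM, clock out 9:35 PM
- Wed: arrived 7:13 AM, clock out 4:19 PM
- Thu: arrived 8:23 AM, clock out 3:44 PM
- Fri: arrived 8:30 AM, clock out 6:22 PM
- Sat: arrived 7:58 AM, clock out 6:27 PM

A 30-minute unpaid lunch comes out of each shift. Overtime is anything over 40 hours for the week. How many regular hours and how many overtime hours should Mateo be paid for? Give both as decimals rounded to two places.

Tue: 10:09 AM–9:35 PM = 11 h 26 min; less 30 min break → 10 h 56 min
Wed: 7:13 AM–4:19 PM = 9 h 6 min; less 30 min break → 8 h 36 min
Thu: 8:23 AM–3:44 PM = 7 h 21 min; less 30 min break → 6 h 51 min
Fri: 8:30 AM–6:22 PM = 9 h 52 min; less 30 min break → 9 h 22 min
Sat: 7:58 AM–6:27 PM = 10 h 29 min; less 30 min break → 9 h 59 min
Total worked: 45 h 44 min = 45.73 h.
Threshold 40 h → overtime 5 h 44 min, regular 40 h 0 min.

Regular 40.00 hours, overtime 5.73 hours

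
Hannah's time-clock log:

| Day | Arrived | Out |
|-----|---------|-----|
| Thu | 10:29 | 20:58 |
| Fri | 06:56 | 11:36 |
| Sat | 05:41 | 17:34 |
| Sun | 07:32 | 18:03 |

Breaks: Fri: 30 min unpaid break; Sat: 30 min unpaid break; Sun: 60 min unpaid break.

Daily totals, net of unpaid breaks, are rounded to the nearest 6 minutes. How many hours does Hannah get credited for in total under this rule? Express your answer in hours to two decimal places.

35.60 hours

Thu: 10:29–20:58 = 10 h 29 min → rounds to 10 h 30 min
Fri: 06:56–11:36 = 4 h 40 min − 30 min = 4 h 10 min → rounds to 4 h 12 min
Sat: 05:41–17:34 = 11 h 53 min − 30 min = 11 h 23 min → rounds to 11 h 24 min
Sun: 07:32–18:03 = 10 h 31 min − 60 min = 9 h 31 min → rounds to 9 h 30 min
Total credited: 35 h 36 min.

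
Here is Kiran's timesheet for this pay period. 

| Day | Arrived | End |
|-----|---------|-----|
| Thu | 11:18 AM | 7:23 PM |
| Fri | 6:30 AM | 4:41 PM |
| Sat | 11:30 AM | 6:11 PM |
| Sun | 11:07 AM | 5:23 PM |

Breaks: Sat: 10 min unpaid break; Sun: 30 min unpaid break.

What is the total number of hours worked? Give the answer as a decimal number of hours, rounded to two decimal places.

Thu: 11:18 AM–7:23 PM = 8 h 5 min
Fri: 6:30 AM–4:41 PM = 10 h 11 min
Sat: 11:30 AM–6:11 PM = 6 h 41 min; less 10 min break → 6 h 31 min
Sun: 11:07 AM–5:23 PM = 6 h 16 min; less 30 min break → 5 h 46 min
Total: 8 h 5 min + 10 h 11 min + 6 h 31 min + 5 h 46 min = 30 h 33 min.

30.55 hours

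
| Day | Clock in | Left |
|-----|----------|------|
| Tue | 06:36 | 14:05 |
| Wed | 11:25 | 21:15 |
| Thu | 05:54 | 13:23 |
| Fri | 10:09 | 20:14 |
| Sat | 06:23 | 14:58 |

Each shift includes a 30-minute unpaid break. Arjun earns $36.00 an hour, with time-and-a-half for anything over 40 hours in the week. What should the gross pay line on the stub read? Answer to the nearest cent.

Tue: 06:36–14:05 = 7 h 29 min; less 30 min break → 6 h 59 min
Wed: 11:25–21:15 = 9 h 50 min; less 30 min break → 9 h 20 min
Thu: 05:54–13:23 = 7 h 29 min; less 30 min break → 6 h 59 min
Fri: 10:09–20:14 = 10 h 5 min; less 30 min break → 9 h 35 min
Sat: 06:23–14:58 = 8 h 35 min; less 30 min break → 8 h 5 min
Total worked: 40 h 58 min = 2458 min.
Regular 40 h 0 min = 2400 min at $36.00/h; overtime 0 h 58 min = 58 min at $54.00/h.
Pay = (2400 × $36.00 + 58 × $54.00) ÷ 60 = $1492.20.

$1492.20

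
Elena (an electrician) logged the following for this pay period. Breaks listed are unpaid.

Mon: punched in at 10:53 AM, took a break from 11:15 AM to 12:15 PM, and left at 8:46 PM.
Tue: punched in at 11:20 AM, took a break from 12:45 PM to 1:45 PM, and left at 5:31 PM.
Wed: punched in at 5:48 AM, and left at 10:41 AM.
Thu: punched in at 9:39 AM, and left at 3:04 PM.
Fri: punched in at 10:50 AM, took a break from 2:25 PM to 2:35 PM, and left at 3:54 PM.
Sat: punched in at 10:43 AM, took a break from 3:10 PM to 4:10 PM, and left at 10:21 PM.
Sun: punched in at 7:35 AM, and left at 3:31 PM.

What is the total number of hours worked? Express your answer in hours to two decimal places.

Mon: 10:53 AM–8:46 PM = 9 h 53 min; less 60 min break → 8 h 53 min
Tue: 11:20 AM–5:31 PM = 6 h 11 min; less 60 min break → 5 h 11 min
Wed: 5:48 AM–10:41 AM = 4 h 53 min
Thu: 9:39 AM–3:04 PM = 5 h 25 min
Fri: 10:50 AM–3:54 PM = 5 h 4 min; less 10 min break → 4 h 54 min
Sat: 10:43 AM–10:21 PM = 11 h 38 min; less 60 min break → 10 h 38 min
Sun: 7:35 AM–3:31 PM = 7 h 56 min
Total: 8 h 53 min + 5 h 11 min + 4 h 53 min + 5 h 25 min + 4 h 54 min + 10 h 38 min + 7 h 56 min = 47 h 50 min.

47.83 hours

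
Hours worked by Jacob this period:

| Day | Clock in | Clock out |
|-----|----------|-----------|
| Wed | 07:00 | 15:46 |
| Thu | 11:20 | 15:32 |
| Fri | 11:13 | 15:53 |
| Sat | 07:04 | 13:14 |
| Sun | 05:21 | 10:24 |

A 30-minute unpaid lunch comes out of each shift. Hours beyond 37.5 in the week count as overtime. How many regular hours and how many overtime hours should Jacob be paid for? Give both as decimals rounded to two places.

Wed: 07:00–15:46 = 8 h 46 min; less 30 min break → 8 h 16 min
Thu: 11:20–15:32 = 4 h 12 min; less 30 min break → 3 h 42 min
Fri: 11:13–15:53 = 4 h 40 min; less 30 min break → 4 h 10 min
Sat: 07:04–13:14 = 6 h 10 min; less 30 min break → 5 h 40 min
Sun: 05:21–10:24 = 5 h 3 min; less 30 min break → 4 h 33 min
Total worked: 26 h 21 min = 26.35 h.
Threshold 37.5 h → overtime 0 h 0 min, regular 26 h 21 min.

Regular 26.35 hours, overtime 0.00 hours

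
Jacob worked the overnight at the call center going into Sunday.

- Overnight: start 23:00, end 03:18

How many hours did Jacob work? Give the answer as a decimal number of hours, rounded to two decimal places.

4.30 hours

Overnight: 23:00 → midnight = 1 h 0 min; midnight → 03:18 = 3 h 18 min; span 4 h 18 min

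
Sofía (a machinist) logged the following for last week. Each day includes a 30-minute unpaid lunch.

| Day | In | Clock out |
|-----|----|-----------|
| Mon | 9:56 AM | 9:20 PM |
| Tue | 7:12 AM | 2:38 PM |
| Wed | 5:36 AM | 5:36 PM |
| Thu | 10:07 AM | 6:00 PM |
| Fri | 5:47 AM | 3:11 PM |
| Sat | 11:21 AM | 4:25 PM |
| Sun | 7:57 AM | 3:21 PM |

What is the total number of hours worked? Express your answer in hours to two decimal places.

Mon: 9:56 AM–9:20 PM = 11 h 24 min; less 30 min break → 10 h 54 min
Tue: 7:12 AM–2:38 PM = 7 h 26 min; less 30 min break → 6 h 56 min
Wed: 5:36 AM–5:36 PM = 12 h 0 min; less 30 min break → 11 h 30 min
Thu: 10:07 AM–6:00 PM = 7 h 53 min; less 30 min break → 7 h 23 min
Fri: 5:47 AM–3:11 PM = 9 h 24 min; less 30 min break → 8 h 54 min
Sat: 11:21 AM–4:25 PM = 5 h 4 min; less 30 min break → 4 h 34 min
Sun: 7:57 AM–3:21 PM = 7 h 24 min; less 30 min break → 6 h 54 min
Total: 10 h 54 min + 6 h 56 min + 11 h 30 min + 7 h 23 min + 8 h 54 min + 4 h 34 min + 6 h 54 min = 57 h 5 min.

57.08 hours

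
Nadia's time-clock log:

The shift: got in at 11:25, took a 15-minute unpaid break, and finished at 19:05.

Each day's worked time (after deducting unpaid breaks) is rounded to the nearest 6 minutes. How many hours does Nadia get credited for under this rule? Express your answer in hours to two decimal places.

The shift: 11:25–19:05 = 7 h 40 min − 15 min = 7 h 25 min → rounds to 7 h 24 min

7.40 hours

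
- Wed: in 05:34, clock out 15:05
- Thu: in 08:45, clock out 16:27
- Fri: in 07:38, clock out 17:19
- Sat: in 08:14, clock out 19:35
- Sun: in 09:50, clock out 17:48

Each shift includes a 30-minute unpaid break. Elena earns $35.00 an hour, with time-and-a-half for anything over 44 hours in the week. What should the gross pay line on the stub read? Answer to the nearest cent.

$1530.08

Wed: 05:34–15:05 = 9 h 31 min; less 30 min break → 9 h 1 min
Thu: 08:45–16:27 = 7 h 42 min; less 30 min break → 7 h 12 min
Fri: 07:38–17:19 = 9 h 41 min; less 30 min break → 9 h 11 min
Sat: 08:14–19:35 = 11 h 21 min; less 30 min break → 10 h 51 min
Sun: 09:50–17:48 = 7 h 58 min; less 30 min break → 7 h 28 min
Total worked: 43 h 43 min = 2623 min.
Regular 43 h 43 min = 2623 min at $35.00/h; overtime 0 h 0 min = 0 min at $52.50/h.
Pay = (2623 × $35.00 + 0 × $52.50) ÷ 60 = $1530.08.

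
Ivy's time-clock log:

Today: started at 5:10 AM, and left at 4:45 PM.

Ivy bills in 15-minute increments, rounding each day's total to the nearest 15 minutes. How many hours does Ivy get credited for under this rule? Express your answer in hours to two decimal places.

Today: 5:10 AM–4:45 PM = 11 h 35 min → rounds to 11 h 30 min

11.50 hours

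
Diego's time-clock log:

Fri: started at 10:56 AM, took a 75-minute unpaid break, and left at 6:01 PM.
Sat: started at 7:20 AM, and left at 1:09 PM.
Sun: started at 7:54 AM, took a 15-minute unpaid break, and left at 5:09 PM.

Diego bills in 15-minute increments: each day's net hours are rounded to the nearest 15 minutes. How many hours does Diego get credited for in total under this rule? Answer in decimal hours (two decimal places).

20.50 hours

Fri: 10:56 AM–6:01 PM = 7 h 5 min − 75 min = 5 h 50 min → rounds to 5 h 45 min
Sat: 7:20 AM–1:09 PM = 5 h 49 min → rounds to 5 h 45 min
Sun: 7:54 AM–5:09 PM = 9 h 15 min − 15 min = 9 h 0 min → rounds to 9 h 0 min
Total credited: 20 h 30 min.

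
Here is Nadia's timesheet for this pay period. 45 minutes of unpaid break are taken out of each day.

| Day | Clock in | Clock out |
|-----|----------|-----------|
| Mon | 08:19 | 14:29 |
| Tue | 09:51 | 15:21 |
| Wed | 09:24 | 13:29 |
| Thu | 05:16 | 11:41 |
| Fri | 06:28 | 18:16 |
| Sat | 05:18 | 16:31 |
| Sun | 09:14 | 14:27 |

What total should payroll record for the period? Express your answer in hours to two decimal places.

Mon: 08:19–14:29 = 6 h 10 min; less 45 min break → 5 h 25 min
Tue: 09:51–15:21 = 5 h 30 min; less 45 min break → 4 h 45 min
Wed: 09:24–13:29 = 4 h 5 min; less 45 min break → 3 h 20 min
Thu: 05:16–11:41 = 6 h 25 min; less 45 min break → 5 h 40 min
Fri: 06:28–18:16 = 11 h 48 min; less 45 min break → 11 h 3 min
Sat: 05:18–16:31 = 11 h 13 min; less 45 min break → 10 h 28 min
Sun: 09:14–14:27 = 5 h 13 min; less 45 min break → 4 h 28 min
Total: 5 h 25 min + 4 h 45 min + 3 h 20 min + 5 h 40 min + 11 h 3 min + 10 h 28 min + 4 h 28 min = 45 h 9 min.

45.15 hours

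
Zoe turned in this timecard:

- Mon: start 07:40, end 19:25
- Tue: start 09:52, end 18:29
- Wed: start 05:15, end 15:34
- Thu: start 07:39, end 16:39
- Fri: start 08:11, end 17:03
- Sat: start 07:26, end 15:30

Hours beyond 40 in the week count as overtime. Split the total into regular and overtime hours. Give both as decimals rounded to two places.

Regular 40.00 hours, overtime 16.62 hours

Mon: 07:40–19:25 = 11 h 45 min
Tue: 09:52–18:29 = 8 h 37 min
Wed: 05:15–15:34 = 10 h 19 min
Thu: 07:39–16:39 = 9 h 0 min
Fri: 08:11–17:03 = 8 h 52 min
Sat: 07:26–15:30 = 8 h 4 min
Total worked: 56 h 37 min = 56.62 h.
Threshold 40 h → overtime 16 h 37 min, regular 40 h 0 min.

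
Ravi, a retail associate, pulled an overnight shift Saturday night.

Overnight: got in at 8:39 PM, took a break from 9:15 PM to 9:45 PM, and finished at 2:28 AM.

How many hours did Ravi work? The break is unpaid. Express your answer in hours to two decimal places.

5.32 hours

Overnight: 8:39 PM → midnight = 3 h 21 min; midnight → 2:28 AM = 2 h 28 min; span 5 h 49 min; less 30 min break → 5 h 19 min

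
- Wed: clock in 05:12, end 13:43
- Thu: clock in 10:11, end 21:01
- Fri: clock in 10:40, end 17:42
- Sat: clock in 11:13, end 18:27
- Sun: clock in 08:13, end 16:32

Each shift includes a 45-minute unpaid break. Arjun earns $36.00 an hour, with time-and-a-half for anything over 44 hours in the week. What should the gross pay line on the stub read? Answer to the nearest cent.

Wed: 05:12–13:43 = 8 h 31 min; less 45 min break → 7 h 46 min
Thu: 10:11–21:01 = 10 h 50 min; less 45 min break → 10 h 5 min
Fri: 10:40–17:42 = 7 h 2 min; less 45 min break → 6 h 17 min
Sat: 11:13–18:27 = 7 h 14 min; less 45 min break → 6 h 29 min
Sun: 08:13–16:32 = 8 h 19 min; less 45 min break → 7 h 34 min
Total worked: 38 h 11 min = 2291 min.
Regular 38 h 11 min = 2291 min at $36.00/h; overtime 0 h 0 min = 0 min at $54.00/h.
Pay = (2291 × $36.00 + 0 × $54.00) ÷ 60 = $1374.60.

$1374.60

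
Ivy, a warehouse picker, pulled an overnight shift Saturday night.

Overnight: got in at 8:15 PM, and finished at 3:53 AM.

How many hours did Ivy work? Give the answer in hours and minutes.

7 h 38 min

Overnight: 8:15 PM → midnight = 3 h 45 min; midnight → 3:53 AM = 3 h 53 min; span 7 h 38 min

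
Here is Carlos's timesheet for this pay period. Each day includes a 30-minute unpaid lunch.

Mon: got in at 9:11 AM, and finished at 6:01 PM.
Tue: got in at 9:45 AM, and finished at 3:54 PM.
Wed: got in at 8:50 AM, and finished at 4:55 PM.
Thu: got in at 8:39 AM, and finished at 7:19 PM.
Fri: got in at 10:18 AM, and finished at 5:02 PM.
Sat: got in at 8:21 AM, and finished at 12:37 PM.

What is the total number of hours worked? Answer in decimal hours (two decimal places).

Mon: 9:11 AM–6:01 PM = 8 h 50 min; less 30 min break → 8 h 20 min
Tue: 9:45 AM–3:54 PM = 6 h 9 min; less 30 min break → 5 h 39 min
Wed: 8:50 AM–4:55 PM = 8 h 5 min; less 30 min break → 7 h 35 min
Thu: 8:39 AM–7:19 PM = 10 h 40 min; less 30 min break → 10 h 10 min
Fri: 10:18 AM–5:02 PM = 6 h 44 min; less 30 min break → 6 h 14 min
Sat: 8:21 AM–12:37 PM = 4 h 16 min; less 30 min break → 3 h 46 min
Total: 8 h 20 min + 5 h 39 min + 7 h 35 min + 10 h 10 min + 6 h 14 min + 3 h 46 min = 41 h 44 min.

41.73 hours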